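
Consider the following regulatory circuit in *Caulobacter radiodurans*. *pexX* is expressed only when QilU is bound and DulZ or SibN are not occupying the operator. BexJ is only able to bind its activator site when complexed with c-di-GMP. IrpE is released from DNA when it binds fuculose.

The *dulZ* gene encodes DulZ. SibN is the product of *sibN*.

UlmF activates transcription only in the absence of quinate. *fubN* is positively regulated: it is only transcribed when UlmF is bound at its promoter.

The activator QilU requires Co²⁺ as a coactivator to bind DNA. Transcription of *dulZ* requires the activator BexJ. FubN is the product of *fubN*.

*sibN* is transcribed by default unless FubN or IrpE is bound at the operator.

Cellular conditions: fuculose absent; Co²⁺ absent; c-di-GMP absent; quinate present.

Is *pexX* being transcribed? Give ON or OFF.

OFF

c-di-GMP is absent, so BexJ is inactive.
Required activator BexJ is absent, so *dulZ* is not transcribed.
So DulZ is not produced.
Quinate is present, so UlmF is inactive.
Required activator UlmF is absent, so *fubN* is not transcribed.
So FubN is not produced.
Fuculose is absent, so IrpE is active.
With repressor IrpE bound, *sibN* is not transcribed.
So SibN is not produced.
Co²⁺ is absent, so QilU is inactive.
Required activator QilU is absent, so *pexX* is not transcribed.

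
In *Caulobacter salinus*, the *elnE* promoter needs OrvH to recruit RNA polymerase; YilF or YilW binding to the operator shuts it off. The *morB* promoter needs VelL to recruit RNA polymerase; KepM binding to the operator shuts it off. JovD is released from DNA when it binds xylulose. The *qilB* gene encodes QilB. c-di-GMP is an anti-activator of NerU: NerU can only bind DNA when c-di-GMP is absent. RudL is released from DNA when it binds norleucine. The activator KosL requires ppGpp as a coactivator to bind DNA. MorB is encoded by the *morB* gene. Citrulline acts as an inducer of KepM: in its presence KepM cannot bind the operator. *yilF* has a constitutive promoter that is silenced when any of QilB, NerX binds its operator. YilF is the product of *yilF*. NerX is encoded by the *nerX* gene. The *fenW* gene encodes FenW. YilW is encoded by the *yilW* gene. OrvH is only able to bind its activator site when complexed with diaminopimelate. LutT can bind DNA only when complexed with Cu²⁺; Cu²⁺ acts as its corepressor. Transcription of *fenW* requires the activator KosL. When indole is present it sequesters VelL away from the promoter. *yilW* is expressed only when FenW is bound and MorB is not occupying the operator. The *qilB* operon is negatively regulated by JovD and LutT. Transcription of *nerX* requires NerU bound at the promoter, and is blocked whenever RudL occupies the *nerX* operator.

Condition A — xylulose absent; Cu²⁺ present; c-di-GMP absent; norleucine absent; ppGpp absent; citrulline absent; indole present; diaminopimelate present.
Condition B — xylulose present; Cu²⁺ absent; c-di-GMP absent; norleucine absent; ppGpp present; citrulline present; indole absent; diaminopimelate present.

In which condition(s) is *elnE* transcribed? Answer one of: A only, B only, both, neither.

B only

Condition A:
Xylulose is absent, so JovD is active.
Cu²⁺ is present, so LutT is active.
With repressor JovD bound, *qilB* is not transcribed.
So QilB is not produced.
c-di-GMP is absent, so NerU is active.
Norleucine is absent, so RudL is active.
With repressor RudL bound, *nerX* is not transcribed.
So NerX is not produced.
With no repressor bound, *yilF* is transcribed.
So YilF is produced and active.
ppGpp is absent, so KosL is inactive.
Required activator KosL is absent, so *fenW* is not transcribed.
So FenW is not produced.
Citrulline is absent, so KepM is active.
Indole is present, so VelL is inactive.
With repressor KepM bound, *morB* is not transcribed.
So MorB is not produced.
Required activator FenW is absent, so *yilW* is not transcribed.
So YilW is not produced.
Diaminopimelate is present, so OrvH is active.
With repressor YilF bound, *elnE* is not transcribed.
→ *elnE* is OFF in A.
Condition B:
Xylulose is present, so JovD is inactive.
Cu²⁺ is absent, so LutT is inactive.
With no repressor bound, *qilB* is transcribed.
So QilB is produced and active.
c-di-GMP is absent, so NerU is active.
Norleucine is absent, so RudL is active.
With repressor RudL bound, *nerX* is not transcribed.
So NerX is not produced.
With repressor QilB bound, *yilF* is not transcribed.
So YilF is not produced.
ppGpp is present, so KosL is active.
No repressor is bound and KosL is active, so *fenW* is transcribed.
So FenW is produced and active.
Citrulline is present, so KepM is inactive.
Indole is absent, so VelL is active.
No repressor is bound and VelL is active, so *morB* is transcribed.
So MorB is produced and active.
With repressor MorB bound, *yilW* is not transcribed.
So YilW is not produced.
Diaminopimelate is present, so OrvH is active.
No repressor is bound and OrvH is active, so *elnE* is transcribed.
→ *elnE* is ON in B.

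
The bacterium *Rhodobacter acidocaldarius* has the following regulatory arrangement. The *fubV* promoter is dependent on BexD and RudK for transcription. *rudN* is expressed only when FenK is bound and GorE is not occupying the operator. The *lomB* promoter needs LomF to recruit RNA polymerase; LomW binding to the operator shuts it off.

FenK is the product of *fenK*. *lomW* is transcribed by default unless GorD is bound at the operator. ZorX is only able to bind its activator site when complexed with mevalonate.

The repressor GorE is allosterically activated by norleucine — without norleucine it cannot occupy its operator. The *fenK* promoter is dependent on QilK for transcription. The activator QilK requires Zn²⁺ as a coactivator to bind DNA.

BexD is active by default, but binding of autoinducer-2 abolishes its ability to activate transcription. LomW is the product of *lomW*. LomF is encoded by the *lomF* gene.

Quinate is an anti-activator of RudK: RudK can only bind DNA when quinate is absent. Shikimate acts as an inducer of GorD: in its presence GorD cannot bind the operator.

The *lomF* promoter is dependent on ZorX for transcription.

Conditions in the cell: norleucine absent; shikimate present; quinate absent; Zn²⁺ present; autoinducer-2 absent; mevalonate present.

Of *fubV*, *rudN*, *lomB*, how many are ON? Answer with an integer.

Autoinducer-2 is absent, so BexD is active.
Quinate is absent, so RudK is active.
No repressor is bound and BexD and RudK are active, so *fubV* is transcribed.
→ *fubV* is ON.
Zn²⁺ is present, so QilK is active.
No repressor is bound and QilK is active, so *fenK* is transcribed.
So FenK is produced and active.
Norleucine is absent, so GorE is inactive.
No repressor is bound and FenK is active, so *rudN* is transcribed.
→ *rudN* is ON.
Mevalonate is present, so ZorX is active.
No repressor is bound and ZorX is active, so *lomF* is transcribed.
So LomF is produced and active.
Shikimate is present, so GorD is inactive.
With no repressor bound, *lomW* is transcribed.
So LomW is produced and active.
With repressor LomW bound, *lomB* is not transcribed.
→ *lomB* is OFF.
2 of the 3 genes are transcribed.

2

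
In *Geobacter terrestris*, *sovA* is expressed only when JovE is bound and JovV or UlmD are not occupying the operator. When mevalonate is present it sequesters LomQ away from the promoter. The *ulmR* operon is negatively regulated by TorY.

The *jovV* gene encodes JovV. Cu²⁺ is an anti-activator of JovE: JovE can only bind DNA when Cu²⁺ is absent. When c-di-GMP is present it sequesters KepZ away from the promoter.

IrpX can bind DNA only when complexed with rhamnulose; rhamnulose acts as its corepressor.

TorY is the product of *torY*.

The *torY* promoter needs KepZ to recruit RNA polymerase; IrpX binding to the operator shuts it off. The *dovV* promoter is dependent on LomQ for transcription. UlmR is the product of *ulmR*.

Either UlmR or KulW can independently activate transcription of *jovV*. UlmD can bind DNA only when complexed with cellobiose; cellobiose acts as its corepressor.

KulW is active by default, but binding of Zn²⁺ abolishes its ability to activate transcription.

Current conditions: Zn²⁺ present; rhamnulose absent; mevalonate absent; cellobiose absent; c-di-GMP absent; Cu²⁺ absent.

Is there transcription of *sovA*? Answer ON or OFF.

Cu²⁺ is absent, so JovE is active.
c-di-GMP is absent, so KepZ is active.
Rhamnulose is absent, so IrpX is inactive.
No repressor is bound and KepZ is active, so *torY* is transcribed.
So TorY is produced and active.
With repressor TorY bound, *ulmR* is not transcribed.
So UlmR is not produced.
Zn²⁺ is present, so KulW is inactive.
No activator is available at the *jovV* promoter, so *jovV* is not transcribed.
So JovV is not produced.
Cellobiose is absent, so UlmD is inactive.
No repressor is bound and JovE is active, so *sovA* is transcribed.

ON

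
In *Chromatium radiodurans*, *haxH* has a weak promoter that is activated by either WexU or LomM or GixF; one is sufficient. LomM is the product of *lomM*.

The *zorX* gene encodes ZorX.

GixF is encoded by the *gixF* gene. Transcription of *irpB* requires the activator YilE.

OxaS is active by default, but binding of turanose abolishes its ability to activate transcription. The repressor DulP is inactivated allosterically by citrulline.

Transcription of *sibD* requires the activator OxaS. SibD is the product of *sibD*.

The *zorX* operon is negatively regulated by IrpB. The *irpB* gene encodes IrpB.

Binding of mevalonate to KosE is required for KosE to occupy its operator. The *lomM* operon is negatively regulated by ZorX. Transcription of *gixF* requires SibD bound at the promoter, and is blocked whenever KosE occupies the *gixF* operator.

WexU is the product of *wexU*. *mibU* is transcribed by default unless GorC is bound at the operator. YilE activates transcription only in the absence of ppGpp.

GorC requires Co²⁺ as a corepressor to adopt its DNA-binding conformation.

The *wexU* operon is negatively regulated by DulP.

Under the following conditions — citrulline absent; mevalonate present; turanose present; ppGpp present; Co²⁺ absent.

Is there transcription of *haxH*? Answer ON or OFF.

Citrulline is absent, so DulP is active.
With repressor DulP bound, *wexU* is not transcribed.
So WexU is not produced.
ppGpp is present, so YilE is inactive.
Required activator YilE is absent, so *irpB* is not transcribed.
So IrpB is not produced.
With no repressor bound, *zorX* is transcribed.
So ZorX is produced and active.
With repressor ZorX bound, *lomM* is not transcribed.
So LomM is not produced.
Mevalonate is present, so KosE is active.
Turanose is present, so OxaS is inactive.
Required activator OxaS is absent, so *sibD* is not transcribed.
So SibD is not produced.
With repressor KosE bound, *gixF* is not transcribed.
So GixF is not produced.
No activator is available at the *haxH* promoter, so *haxH* is not transcribed.

OFF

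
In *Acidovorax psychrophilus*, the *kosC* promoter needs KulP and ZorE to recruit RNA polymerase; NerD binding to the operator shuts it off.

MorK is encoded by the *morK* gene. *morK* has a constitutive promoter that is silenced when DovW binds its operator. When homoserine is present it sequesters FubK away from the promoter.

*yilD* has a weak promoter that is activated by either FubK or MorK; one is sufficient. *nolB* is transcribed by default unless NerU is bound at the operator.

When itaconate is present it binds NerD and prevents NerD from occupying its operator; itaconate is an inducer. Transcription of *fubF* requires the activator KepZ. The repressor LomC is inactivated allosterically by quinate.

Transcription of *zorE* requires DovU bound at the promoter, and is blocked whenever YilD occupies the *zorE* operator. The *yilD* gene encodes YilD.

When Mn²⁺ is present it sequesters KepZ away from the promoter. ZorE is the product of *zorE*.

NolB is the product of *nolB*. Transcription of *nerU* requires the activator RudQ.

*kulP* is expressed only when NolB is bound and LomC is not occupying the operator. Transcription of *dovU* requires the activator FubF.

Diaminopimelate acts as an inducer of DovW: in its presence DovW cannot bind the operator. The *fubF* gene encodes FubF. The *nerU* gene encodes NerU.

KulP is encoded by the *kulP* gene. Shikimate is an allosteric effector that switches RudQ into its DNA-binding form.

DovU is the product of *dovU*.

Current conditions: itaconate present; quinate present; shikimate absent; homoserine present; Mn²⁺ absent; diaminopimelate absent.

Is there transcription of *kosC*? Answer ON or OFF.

ON

Itaconate is present, so NerD is inactive.
Quinate is present, so LomC is inactive.
Shikimate is absent, so RudQ is inactive.
Required activator RudQ is absent, so *nerU* is not transcribed.
So NerU is not produced.
With no repressor bound, *nolB* is transcribed.
So NolB is produced and active.
No repressor is bound and NolB is active, so *kulP* is transcribed.
So KulP is produced and active.
Mn²⁺ is absent, so KepZ is active.
No repressor is bound and KepZ is active, so *fubF* is transcribed.
So FubF is produced and active.
No repressor is bound and FubF is active, so *dovU* is transcribed.
So DovU is produced and active.
Homoserine is present, so FubK is inactive.
Diaminopimelate is absent, so DovW is active.
With repressor DovW bound, *morK* is not transcribed.
So MorK is not produced.
No activator is available at the *yilD* promoter, so *yilD* is not transcribed.
So YilD is not produced.
No repressor is bound and DovU is active, so *zorE* is transcribed.
So ZorE is produced and active.
No repressor is bound and KulP and ZorE are active, so *kosC* is transcribed.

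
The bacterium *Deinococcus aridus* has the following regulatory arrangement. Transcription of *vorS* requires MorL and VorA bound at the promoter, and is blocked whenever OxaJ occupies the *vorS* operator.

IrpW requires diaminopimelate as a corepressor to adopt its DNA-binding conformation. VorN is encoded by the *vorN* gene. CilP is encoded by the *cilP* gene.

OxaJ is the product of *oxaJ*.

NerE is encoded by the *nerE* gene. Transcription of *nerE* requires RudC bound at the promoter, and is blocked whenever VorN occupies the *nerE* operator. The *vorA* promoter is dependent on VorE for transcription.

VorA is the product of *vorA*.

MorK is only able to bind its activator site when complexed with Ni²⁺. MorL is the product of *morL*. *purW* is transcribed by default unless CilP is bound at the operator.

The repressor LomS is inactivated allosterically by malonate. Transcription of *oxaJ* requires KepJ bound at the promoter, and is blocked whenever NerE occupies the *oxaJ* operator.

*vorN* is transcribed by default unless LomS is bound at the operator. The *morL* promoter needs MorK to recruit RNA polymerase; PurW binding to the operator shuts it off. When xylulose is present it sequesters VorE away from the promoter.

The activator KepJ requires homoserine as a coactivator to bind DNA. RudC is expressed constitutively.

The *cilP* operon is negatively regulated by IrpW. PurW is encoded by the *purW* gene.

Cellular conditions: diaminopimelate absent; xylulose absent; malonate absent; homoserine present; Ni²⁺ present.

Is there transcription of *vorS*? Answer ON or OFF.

ON

Ni²⁺ is present, so MorK is active.
Diaminopimelate is absent, so IrpW is inactive.
With no repressor bound, *cilP* is transcribed.
So CilP is produced and active.
With repressor CilP bound, *purW* is not transcribed.
So PurW is not produced.
No repressor is bound and MorK is active, so *morL* is transcribed.
So MorL is produced and active.
Xylulose is absent, so VorE is active.
No repressor is bound and VorE is active, so *vorA* is transcribed.
So VorA is produced and active.
Malonate is absent, so LomS is active.
With repressor LomS bound, *vorN* is not transcribed.
So VorN is not produced.
RudC is produced constitutively and is active.
No repressor is bound and RudC is active, so *nerE* is transcribed.
So NerE is produced and active.
Homoserine is present, so KepJ is active.
With repressor NerE bound, *oxaJ* is not transcribed.
So OxaJ is not produced.
No repressor is bound and MorL and VorA are active, so *vorS* is transcribed.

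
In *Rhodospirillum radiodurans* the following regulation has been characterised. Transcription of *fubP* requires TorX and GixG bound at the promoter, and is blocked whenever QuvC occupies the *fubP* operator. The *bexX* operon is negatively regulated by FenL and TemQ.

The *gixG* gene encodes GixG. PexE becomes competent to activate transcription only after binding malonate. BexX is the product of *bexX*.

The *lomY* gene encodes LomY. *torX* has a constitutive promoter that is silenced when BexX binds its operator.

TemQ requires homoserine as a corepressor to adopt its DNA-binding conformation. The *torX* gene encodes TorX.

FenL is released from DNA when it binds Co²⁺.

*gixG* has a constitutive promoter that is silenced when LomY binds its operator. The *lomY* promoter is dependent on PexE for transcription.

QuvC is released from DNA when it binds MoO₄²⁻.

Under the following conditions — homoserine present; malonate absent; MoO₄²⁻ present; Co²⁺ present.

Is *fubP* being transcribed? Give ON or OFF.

ON

MoO₄²⁻ is present, so QuvC is inactive.
Co²⁺ is present, so FenL is inactive.
Homoserine is present, so TemQ is active.
With repressor TemQ bound, *bexX* is not transcribed.
So BexX is not produced.
With no repressor bound, *torX* is transcribed.
So TorX is produced and active.
Malonate is absent, so PexE is inactive.
Required activator PexE is absent, so *lomY* is not transcribed.
So LomY is not produced.
With no repressor bound, *gixG* is transcribed.
So GixG is produced and active.
No repressor is bound and TorX and GixG are active, so *fubP* is transcribed.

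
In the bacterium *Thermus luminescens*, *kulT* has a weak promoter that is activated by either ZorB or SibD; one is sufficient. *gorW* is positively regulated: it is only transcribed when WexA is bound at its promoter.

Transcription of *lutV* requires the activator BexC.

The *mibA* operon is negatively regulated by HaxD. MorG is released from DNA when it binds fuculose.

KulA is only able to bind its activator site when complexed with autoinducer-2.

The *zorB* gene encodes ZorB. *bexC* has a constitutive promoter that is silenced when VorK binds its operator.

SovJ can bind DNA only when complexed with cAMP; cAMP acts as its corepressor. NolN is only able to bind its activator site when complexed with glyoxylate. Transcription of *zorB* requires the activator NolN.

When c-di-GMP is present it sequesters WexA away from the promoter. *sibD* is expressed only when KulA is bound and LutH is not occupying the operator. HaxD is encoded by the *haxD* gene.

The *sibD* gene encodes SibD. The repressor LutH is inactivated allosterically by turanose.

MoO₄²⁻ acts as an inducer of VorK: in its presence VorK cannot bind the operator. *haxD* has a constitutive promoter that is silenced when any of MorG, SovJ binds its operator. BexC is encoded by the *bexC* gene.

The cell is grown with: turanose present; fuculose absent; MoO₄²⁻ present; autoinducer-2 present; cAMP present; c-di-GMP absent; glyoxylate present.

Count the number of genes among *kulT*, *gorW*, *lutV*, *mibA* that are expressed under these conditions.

Glyoxylate is present, so NolN is active.
No repressor is bound and NolN is active, so *zorB* is transcribed.
So ZorB is produced and active.
Autoinducer-2 is present, so KulA is active.
Turanose is present, so LutH is inactive.
No repressor is bound and KulA is active, so *sibD* is transcribed.
So SibD is produced and active.
Activator ZorB is present, so *kulT* is transcribed.
→ *kulT* is ON.
c-di-GMP is absent, so WexA is active.
No repressor is bound and WexA is active, so *gorW* is transcribed.
→ *gorW* is ON.
MoO₄²⁻ is present, so VorK is inactive.
With no repressor bound, *bexC* is transcribed.
So BexC is produced and active.
No repressor is bound and BexC is active, so *lutV* is transcribed.
→ *lutV* is ON.
Fuculose is absent, so MorG is active.
cAMP is present, so SovJ is active.
With repressor MorG bound, *haxD* is not transcribed.
So HaxD is not produced.
With no repressor bound, *mibA* is transcribed.
→ *mibA* is ON.
4 of the 4 genes are transcribed.

4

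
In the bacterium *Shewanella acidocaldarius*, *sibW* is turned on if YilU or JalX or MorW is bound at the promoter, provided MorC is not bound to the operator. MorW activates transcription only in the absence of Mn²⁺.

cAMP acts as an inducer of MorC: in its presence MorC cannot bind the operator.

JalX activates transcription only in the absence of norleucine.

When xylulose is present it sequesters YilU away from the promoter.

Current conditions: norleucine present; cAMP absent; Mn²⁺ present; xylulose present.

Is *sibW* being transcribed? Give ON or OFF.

Xylulose is present, so YilU is inactive.
cAMP is absent, so MorC is active.
Norleucine is present, so JalX is inactive.
Mn²⁺ is present, so MorW is inactive.
With repressor MorC bound, *sibW* is not transcribed.

OFF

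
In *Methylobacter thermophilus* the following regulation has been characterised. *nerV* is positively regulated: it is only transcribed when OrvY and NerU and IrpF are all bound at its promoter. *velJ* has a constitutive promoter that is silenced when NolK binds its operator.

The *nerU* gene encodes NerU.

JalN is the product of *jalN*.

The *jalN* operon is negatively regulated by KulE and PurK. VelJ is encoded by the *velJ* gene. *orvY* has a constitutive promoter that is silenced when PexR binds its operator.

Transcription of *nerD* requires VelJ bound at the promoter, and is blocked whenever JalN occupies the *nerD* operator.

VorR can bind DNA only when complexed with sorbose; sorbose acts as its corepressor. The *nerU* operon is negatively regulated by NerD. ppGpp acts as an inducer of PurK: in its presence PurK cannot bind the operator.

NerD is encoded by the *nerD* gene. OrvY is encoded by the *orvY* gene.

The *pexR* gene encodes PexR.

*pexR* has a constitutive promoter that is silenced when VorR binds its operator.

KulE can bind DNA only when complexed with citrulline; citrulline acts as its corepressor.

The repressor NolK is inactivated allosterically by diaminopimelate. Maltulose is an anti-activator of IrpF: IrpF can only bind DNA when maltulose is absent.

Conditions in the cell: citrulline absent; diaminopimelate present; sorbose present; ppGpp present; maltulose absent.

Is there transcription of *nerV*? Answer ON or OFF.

ON

Sorbose is present, so VorR is active.
With repressor VorR bound, *pexR* is not transcribed.
So PexR is not produced.
With no repressor bound, *orvY* is transcribed.
So OrvY is produced and active.
Citrulline is absent, so KulE is inactive.
ppGpp is present, so PurK is inactive.
With no repressor bound, *jalN* is transcribed.
So JalN is produced and active.
Diaminopimelate is present, so NolK is inactive.
With no repressor bound, *velJ* is transcribed.
So VelJ is produced and active.
With repressor JalN bound, *nerD* is not transcribed.
So NerD is not produced.
With no repressor bound, *nerU* is transcribed.
So NerU is produced and active.
Maltulose is absent, so IrpF is active.
No repressor is bound and OrvY and NerU and IrpF are active, so *nerV* is transcribed.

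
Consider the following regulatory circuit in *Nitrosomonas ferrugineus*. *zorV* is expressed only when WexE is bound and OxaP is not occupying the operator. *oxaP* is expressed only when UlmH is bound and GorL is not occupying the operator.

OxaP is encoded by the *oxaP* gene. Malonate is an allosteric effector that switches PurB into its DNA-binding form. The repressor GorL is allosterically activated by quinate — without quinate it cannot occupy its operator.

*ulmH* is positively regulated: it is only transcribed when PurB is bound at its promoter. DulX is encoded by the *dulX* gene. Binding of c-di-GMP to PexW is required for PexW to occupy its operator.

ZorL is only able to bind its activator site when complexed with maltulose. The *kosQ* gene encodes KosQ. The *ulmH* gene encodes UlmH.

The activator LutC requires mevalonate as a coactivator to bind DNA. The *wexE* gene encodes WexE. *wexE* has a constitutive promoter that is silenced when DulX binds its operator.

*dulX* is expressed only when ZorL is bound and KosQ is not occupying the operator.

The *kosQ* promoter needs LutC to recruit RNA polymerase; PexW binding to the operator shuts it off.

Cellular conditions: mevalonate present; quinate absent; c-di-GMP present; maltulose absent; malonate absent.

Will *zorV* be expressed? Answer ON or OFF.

Quinate is absent, so GorL is inactive.
Malonate is absent, so PurB is inactive.
Required activator PurB is absent, so *ulmH* is not transcribed.
So UlmH is not produced.
Required activator UlmH is absent, so *oxaP* is not transcribed.
So OxaP is not produced.
Maltulose is absent, so ZorL is inactive.
Mevalonate is present, so LutC is active.
c-di-GMP is present, so PexW is active.
With repressor PexW bound, *kosQ* is not transcribed.
So KosQ is not produced.
Required activator ZorL is absent, so *dulX* is not transcribed.
So DulX is not produced.
With no repressor bound, *wexE* is transcribed.
So WexE is produced and active.
No repressor is bound and WexE is active, so *zorV* is transcribed.

ON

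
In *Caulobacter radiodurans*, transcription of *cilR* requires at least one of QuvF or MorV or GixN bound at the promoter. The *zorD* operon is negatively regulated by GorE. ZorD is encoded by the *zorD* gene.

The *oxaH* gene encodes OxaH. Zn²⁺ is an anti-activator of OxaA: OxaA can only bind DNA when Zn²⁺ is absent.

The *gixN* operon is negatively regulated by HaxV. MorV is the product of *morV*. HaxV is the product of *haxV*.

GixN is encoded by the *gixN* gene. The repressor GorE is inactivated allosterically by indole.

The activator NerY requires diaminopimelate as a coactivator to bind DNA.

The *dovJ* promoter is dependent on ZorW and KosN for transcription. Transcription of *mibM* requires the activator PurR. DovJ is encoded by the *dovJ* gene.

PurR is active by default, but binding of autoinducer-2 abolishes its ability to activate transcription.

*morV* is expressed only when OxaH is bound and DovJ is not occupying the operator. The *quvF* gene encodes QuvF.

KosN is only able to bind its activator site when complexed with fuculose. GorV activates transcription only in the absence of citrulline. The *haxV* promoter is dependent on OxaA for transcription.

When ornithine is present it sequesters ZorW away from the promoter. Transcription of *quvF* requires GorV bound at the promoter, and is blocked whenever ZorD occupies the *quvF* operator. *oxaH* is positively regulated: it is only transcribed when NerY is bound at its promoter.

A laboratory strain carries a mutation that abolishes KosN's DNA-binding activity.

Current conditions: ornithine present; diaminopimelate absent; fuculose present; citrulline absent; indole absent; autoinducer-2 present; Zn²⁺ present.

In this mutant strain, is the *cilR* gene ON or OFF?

Citrulline is absent, so GorV is active.
Indole is absent, so GorE is active.
With repressor GorE bound, *zorD* is not transcribed.
So ZorD is not produced.
No repressor is bound and GorV is active, so *quvF* is transcribed.
So QuvF is produced and active.
Ornithine is present, so ZorW is inactive.
KosN is non-functional in this strain, so it has no effect.
Required activator ZorW is absent, so *dovJ* is not transcribed.
So DovJ is not produced.
Diaminopimelate is absent, so NerY is inactive.
Required activator NerY is absent, so *oxaH* is not transcribed.
So OxaH is not produced.
Required activator OxaH is absent, so *morV* is not transcribed.
So MorV is not produced.
Zn²⁺ is present, so OxaA is inactive.
Required activator OxaA is absent, so *haxV* is not transcribed.
So HaxV is not produced.
With no repressor bound, *gixN* is transcribed.
So GixN is produced and active.
Activator QuvF is present, so *cilR* is transcribed.

ON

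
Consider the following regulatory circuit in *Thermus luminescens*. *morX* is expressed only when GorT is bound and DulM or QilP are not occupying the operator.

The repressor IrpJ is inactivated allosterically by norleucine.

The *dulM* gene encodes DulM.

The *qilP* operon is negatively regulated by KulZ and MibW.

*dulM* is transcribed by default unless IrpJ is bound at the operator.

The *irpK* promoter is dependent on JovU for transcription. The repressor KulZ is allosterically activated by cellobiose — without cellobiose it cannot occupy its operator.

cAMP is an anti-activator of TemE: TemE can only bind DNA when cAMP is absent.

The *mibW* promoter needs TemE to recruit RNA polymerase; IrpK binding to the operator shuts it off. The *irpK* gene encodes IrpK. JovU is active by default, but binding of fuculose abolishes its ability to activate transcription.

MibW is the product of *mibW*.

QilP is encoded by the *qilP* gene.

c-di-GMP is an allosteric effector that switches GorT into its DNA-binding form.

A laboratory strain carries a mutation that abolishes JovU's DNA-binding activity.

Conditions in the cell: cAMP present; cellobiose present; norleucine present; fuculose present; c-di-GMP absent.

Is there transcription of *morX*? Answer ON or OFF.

Norleucine is present, so IrpJ is inactive.
With no repressor bound, *dulM* is transcribed.
So DulM is produced and active.
c-di-GMP is absent, so GorT is inactive.
Cellobiose is present, so KulZ is active.
JovU is non-functional in this strain, so it has no effect.
Required activator JovU is absent, so *irpK* is not transcribed.
So IrpK is not produced.
cAMP is present, so TemE is inactive.
Required activator TemE is absent, so *mibW* is not transcribed.
So MibW is not produced.
With repressor KulZ bound, *qilP* is not transcribed.
So QilP is not produced.
With repressor DulM bound, *morX* is not transcribed.

OFF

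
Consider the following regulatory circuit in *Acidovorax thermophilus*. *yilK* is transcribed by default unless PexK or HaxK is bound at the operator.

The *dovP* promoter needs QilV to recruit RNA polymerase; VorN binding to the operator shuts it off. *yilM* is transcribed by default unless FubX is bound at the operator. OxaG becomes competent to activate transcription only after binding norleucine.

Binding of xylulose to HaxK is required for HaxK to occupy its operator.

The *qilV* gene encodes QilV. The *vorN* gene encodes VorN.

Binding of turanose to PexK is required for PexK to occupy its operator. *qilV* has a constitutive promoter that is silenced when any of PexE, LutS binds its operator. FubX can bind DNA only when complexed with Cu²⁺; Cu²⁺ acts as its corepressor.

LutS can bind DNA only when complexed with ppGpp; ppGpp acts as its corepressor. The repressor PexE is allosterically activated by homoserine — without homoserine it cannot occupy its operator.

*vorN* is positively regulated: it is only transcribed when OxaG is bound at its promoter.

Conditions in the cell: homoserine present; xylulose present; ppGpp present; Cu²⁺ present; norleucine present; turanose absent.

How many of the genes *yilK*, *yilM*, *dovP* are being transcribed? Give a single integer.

0

Turanose is absent, so PexK is inactive.
Xylulose is present, so HaxK is active.
With repressor HaxK bound, *yilK* is not transcribed.
→ *yilK* is OFF.
Cu²⁺ is present, so FubX is active.
With repressor FubX bound, *yilM* is not transcribed.
→ *yilM* is OFF.
Norleucine is present, so OxaG is active.
No repressor is bound and OxaG is active, so *vorN* is transcribed.
So VorN is produced and active.
Homoserine is present, so PexE is active.
ppGpp is present, so LutS is active.
With repressor PexE bound, *qilV* is not transcribed.
So QilV is not produced.
With repressor VorN bound, *dovP* is not transcribed.
→ *dovP* is OFF.
0 of the 3 genes are transcribed.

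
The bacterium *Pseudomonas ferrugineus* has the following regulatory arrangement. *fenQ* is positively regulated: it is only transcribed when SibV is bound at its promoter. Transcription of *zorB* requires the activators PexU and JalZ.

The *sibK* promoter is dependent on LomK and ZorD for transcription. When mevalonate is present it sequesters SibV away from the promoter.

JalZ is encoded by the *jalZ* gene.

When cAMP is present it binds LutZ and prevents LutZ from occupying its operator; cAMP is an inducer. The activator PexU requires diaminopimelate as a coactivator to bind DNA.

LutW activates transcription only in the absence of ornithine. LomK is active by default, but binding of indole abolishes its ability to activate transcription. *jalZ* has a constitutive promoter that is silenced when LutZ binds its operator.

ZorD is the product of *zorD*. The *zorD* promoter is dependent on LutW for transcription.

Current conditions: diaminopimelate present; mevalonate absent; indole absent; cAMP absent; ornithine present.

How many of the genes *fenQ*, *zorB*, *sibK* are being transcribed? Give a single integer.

Mevalonate is absent, so SibV is active.
No repressor is bound and SibV is active, so *fenQ* is transcribed.
→ *fenQ* is ON.
Diaminopimelate is present, so PexU is active.
cAMP is absent, so LutZ is active.
With repressor LutZ bound, *jalZ* is not transcribed.
So JalZ is not produced.
Required activator JalZ is absent, so *zorB* is not transcribed.
→ *zorB* is OFF.
Indole is absent, so LomK is active.
Ornithine is present, so LutW is inactive.
Required activator LutW is absent, so *zorD* is not transcribed.
So ZorD is not produced.
Required activator ZorD is absent, so *sibK* is not transcribed.
→ *sibK* is OFF.
1 of the 3 genes is transcribed.

1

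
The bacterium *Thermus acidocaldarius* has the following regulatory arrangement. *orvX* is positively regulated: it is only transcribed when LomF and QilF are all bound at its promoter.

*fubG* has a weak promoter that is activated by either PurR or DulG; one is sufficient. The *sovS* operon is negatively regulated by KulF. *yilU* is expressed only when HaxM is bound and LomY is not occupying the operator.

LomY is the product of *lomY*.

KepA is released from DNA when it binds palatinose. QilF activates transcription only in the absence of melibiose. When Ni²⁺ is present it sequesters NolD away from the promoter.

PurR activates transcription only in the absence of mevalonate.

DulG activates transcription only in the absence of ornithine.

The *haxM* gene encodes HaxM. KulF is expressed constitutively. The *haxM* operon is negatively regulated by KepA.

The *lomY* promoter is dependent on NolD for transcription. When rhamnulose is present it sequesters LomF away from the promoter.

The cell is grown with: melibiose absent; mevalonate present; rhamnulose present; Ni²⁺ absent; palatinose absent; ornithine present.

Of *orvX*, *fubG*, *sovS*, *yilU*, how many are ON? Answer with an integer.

Rhamnulose is present, so LomF is inactive.
Melibiose is absent, so QilF is active.
Required activator LomF is absent, so *orvX* is not transcribed.
→ *orvX* is OFF.
Mevalonate is present, so PurR is inactive.
Ornithine is present, so DulG is inactive.
No activator is available at the *fubG* promoter, so *fubG* is not transcribed.
→ *fubG* is OFF.
KulF is produced constitutively and is active.
With repressor KulF bound, *sovS* is not transcribed.
→ *sovS* is OFF.
Ni²⁺ is absent, so NolD is active.
No repressor is bound and NolD is active, so *lomY* is transcribed.
So LomY is produced and active.
Palatinose is absent, so KepA is active.
With repressor KepA bound, *haxM* is not transcribed.
So HaxM is not produced.
With repressor LomY bound, *yilU* is not transcribed.
→ *yilU* is OFF.
0 of the 4 genes are transcribed.

0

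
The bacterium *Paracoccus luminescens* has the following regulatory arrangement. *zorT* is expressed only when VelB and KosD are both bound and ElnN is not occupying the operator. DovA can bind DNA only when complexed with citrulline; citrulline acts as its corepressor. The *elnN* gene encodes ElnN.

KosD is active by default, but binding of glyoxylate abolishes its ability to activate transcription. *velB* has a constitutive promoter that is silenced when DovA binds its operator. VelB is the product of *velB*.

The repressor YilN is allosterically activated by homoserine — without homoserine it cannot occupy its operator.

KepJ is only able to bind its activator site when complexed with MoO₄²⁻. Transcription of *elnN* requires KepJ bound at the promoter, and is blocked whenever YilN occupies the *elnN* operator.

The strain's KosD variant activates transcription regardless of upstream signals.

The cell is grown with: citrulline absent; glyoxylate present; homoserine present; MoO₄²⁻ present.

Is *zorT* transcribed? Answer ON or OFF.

ON

Citrulline is absent, so DovA is inactive.
With no repressor bound, *velB* is transcribed.
So VelB is produced and active.
KosD is constitutively active in this strain.
Homoserine is present, so YilN is active.
MoO₄²⁻ is present, so KepJ is active.
With repressor YilN bound, *elnN* is not transcribed.
So ElnN is not produced.
No repressor is bound and VelB and KosD are active, so *zorT* is transcribed.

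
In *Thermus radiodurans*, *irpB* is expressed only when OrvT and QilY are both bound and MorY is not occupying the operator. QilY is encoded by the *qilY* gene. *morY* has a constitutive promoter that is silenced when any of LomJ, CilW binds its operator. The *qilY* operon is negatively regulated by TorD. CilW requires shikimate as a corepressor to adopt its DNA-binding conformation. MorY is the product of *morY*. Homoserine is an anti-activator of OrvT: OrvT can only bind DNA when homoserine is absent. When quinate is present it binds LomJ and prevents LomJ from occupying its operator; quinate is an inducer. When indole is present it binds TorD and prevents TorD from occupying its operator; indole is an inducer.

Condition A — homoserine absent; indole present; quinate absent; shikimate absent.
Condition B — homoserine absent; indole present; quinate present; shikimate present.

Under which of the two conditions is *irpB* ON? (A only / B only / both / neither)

both

Condition A:
Homoserine is absent, so OrvT is active.
Indole is present, so TorD is inactive.
With no repressor bound, *qilY* is transcribed.
So QilY is produced and active.
Quinate is absent, so LomJ is active.
Shikimate is absent, so CilW is inactive.
With repressor LomJ bound, *morY* is not transcribed.
So MorY is not produced.
No repressor is bound and OrvT and QilY are active, so *irpB* is transcribed.
→ *irpB* is ON in A.
Condition B:
Homoserine is absent, so OrvT is active.
Indole is present, so TorD is inactive.
With no repressor bound, *qilY* is transcribed.
So QilY is produced and active.
Quinate is present, so LomJ is inactive.
Shikimate is present, so CilW is active.
With repressor CilW bound, *morY* is not transcribed.
So MorY is not produced.
No repressor is bound and OrvT and QilY are active, so *irpB* is transcribed.
→ *irpB* is ON in B.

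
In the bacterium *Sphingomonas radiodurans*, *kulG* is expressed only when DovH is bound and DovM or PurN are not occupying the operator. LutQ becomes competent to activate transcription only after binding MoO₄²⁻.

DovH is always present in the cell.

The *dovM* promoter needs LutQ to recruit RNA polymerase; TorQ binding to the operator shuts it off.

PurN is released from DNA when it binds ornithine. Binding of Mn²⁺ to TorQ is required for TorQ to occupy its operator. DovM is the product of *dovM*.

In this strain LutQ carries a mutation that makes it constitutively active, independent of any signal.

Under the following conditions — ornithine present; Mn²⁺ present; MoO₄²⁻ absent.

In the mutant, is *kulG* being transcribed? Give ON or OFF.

ON

Mn²⁺ is present, so TorQ is active.
LutQ is constitutively active in this strain.
With repressor TorQ bound, *dovM* is not transcribed.
So DovM is not produced.
Ornithine is present, so PurN is inactive.
DovH is produced constitutively and is active.
No repressor is bound and DovH is active, so *kulG* is transcribed.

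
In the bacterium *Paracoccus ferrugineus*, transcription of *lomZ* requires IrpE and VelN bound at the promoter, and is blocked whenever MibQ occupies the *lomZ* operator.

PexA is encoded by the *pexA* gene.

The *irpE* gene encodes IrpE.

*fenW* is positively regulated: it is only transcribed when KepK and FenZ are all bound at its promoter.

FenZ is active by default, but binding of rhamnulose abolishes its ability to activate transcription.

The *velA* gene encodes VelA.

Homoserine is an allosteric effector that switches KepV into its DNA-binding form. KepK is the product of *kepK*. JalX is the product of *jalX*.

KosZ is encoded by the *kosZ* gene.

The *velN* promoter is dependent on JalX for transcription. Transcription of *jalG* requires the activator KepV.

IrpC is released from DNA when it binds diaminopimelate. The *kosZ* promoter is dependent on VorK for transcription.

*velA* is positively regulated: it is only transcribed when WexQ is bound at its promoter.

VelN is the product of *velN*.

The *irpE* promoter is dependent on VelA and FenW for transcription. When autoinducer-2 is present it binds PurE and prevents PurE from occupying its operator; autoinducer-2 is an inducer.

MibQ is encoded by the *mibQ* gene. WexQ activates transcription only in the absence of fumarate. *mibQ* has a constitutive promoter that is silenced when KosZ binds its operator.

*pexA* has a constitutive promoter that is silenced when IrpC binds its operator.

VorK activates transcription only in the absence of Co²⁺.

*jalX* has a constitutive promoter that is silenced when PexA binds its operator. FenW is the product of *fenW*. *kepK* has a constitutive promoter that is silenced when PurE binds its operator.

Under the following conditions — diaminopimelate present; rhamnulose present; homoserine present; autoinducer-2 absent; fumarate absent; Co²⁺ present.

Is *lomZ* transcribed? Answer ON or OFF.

OFF

Fumarate is absent, so WexQ is active.
No repressor is bound and WexQ is active, so *velA* is transcribed.
So VelA is produced and active.
Autoinducer-2 is absent, so PurE is active.
With repressor PurE bound, *kepK* is not transcribed.
So KepK is not produced.
Rhamnulose is present, so FenZ is inactive.
Required activator KepK is absent, so *fenW* is not transcribed.
So FenW is not produced.
Required activator FenW is absent, so *irpE* is not transcribed.
So IrpE is not produced.
Co²⁺ is present, so VorK is inactive.
Required activator VorK is absent, so *kosZ* is not transcribed.
So KosZ is not produced.
With no repressor bound, *mibQ* is transcribed.
So MibQ is produced and active.
Diaminopimelate is present, so IrpC is inactive.
With no repressor bound, *pexA* is transcribed.
So PexA is produced and active.
With repressor PexA bound, *jalX* is not transcribed.
So JalX is not produced.
Required activator JalX is absent, so *velN* is not transcribed.
So VelN is not produced.
With repressor MibQ bound, *lomZ* is not transcribed.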